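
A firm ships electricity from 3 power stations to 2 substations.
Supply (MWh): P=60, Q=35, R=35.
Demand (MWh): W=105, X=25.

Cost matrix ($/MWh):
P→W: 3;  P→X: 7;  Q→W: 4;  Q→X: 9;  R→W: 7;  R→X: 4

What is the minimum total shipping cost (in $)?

490

Optimal allocation:
  P->W: 60 × $3 = $180
  Q->W: 35 × $4 = $140
  R->W: 10 × $7 = $70
  R->X: 25 × $4 = $100
Total = 180 + 140 + 70 + 100 = $490.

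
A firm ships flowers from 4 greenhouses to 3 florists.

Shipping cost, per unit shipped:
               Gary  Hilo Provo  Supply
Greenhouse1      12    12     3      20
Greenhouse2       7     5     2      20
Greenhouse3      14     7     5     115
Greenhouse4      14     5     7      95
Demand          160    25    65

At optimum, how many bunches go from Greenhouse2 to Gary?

20

Optimal shipments:
  Greenhouse1 to Provo: 20 × 3 = 60
  Greenhouse2 to Gary: 20 × 7 = 140
  Greenhouse3 to Gary: 70 × 14 = 980
  Greenhouse3 to Provo: 45 × 5 = 225
  Greenhouse4 to Gary: 70 × 14 = 980
  Greenhouse4 to Hilo: 25 × 5 = 125
Total cost = 2510.
So Greenhouse2→Gary carries 20 bunches.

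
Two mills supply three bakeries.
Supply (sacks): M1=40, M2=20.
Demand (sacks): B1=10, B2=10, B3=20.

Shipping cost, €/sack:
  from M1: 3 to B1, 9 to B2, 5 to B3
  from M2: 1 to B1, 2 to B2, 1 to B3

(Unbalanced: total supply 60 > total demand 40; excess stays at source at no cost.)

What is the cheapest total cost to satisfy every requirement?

Optimal allocation:
  M1→B1: 10 sacks
  M1→B3: 10 sacks
  M2→B2: 10 sacks
  M2→B3: 10 sacks
Total cost = €110.

110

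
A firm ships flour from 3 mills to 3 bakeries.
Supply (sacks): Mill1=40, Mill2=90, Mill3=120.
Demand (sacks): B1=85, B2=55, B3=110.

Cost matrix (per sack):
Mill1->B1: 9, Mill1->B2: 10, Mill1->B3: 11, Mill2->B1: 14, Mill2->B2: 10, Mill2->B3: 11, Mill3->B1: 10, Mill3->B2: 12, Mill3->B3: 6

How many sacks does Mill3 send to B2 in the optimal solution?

The minimum-cost plan:
  Mill1→B1: 40 sacks
  Mill2→B1: 35 sacks
  Mill2→B2: 55 sacks
  Mill3→B1: 10 sacks
  Mill3→B3: 110 sacks
Total cost = 2160.
The route Mill3→B2 is not used.

0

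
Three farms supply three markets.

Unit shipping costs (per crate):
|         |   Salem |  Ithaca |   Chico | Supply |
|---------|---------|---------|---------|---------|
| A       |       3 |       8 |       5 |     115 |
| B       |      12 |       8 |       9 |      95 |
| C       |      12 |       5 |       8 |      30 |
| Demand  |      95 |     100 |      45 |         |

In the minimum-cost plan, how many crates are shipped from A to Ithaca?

The minimum-cost plan:
  A->Salem: 95 × 3 = 285
  A->Chico: 20 × 5 = 100
  B->Ithaca: 70 × 8 = 560
  B->Chico: 25 × 9 = 225
  C->Ithaca: 30 × 5 = 150
Total cost = 1320.
The route A→Ithaca is not used.

0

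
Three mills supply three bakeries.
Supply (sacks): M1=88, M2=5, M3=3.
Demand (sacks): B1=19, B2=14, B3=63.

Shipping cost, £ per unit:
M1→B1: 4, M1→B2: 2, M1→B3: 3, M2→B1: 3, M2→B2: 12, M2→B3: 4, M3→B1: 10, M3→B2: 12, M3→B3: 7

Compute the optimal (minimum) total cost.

300

An optimal shipping plan:
  M1→B1: 14 × £4 = £56
  M1→B2: 14 × £2 = £28
  M1→B3: 60 × £3 = £180
  M2→B1: 5 × £3 = £15
  M3→B3: 3 × £7 = £21
Total = 56 + 28 + 180 + 15 + 21 = £300.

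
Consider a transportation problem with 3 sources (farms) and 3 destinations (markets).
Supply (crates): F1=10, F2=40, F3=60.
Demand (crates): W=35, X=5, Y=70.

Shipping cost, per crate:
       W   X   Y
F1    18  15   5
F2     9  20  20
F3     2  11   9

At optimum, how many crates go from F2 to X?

5

The minimum-cost plan:
  F1 to Y: 10 × 5 = 50
  F2 to W: 35 × 9 = 315
  F2 to X: 5 × 20 = 100
  F3 to Y: 60 × 9 = 540
Total cost = 1005.
So F2→X carries 5 crates.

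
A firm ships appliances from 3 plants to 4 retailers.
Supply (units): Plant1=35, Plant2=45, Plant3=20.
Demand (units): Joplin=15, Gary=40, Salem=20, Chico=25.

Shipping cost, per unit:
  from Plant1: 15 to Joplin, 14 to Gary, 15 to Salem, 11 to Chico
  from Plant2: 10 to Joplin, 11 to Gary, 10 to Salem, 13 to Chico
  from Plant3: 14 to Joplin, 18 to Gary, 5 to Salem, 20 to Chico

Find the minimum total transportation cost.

995

A cheapest plan:
  Plant1–Gary: 10 × 14 = 140
  Plant1–Chico: 25 × 11 = 275
  Plant2–Joplin: 15 × 10 = 150
  Plant2–Gary: 30 × 11 = 330
  Plant3–Salem: 20 × 5 = 100
Total = 140 + 275 + 150 + 330 + 100 = 995.
(Supply check: Plant1 ships 35; Plant2 ships 45; Plant3 ships 20.)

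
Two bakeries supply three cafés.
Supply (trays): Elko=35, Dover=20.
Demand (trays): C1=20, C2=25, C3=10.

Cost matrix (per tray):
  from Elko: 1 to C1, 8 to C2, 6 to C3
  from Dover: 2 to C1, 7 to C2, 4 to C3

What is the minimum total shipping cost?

A cheapest plan:
  Elko to C1: 20 × 1 = 20
  Elko to C2: 15 × 8 = 120
  Dover to C2: 10 × 7 = 70
  Dover to C3: 10 × 4 = 40
Total = 20 + 120 + 70 + 40 = 250.

250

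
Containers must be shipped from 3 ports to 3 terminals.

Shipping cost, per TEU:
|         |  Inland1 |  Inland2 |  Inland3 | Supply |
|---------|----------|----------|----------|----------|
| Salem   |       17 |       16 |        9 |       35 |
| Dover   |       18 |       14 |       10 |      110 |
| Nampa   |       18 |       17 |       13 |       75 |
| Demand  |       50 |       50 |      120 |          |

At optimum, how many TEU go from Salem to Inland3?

35

The minimum-cost plan:
  Salem to Inland3: 35 × 9 = 315
  Dover to Inland2: 25 × 14 = 350
  Dover to Inland3: 85 × 10 = 850
  Nampa to Inland1: 50 × 18 = 900
  Nampa to Inland2: 25 × 17 = 425
Total cost = 2840.
So Salem→Inland3 carries 35 TEU.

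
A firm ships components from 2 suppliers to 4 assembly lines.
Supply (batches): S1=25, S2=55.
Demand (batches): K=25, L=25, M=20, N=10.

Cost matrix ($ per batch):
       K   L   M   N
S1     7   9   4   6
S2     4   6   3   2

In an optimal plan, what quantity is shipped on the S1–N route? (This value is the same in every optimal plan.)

Solving gives:
  S1 to K: 5 × $7 = $35
  S1 to M: 20 × $4 = $80
  S2 to K: 20 × $4 = $80
  S2 to L: 25 × $6 = $150
  S2 to N: 10 × $2 = $20
Total cost = $365.
The route S1→N is not used.

0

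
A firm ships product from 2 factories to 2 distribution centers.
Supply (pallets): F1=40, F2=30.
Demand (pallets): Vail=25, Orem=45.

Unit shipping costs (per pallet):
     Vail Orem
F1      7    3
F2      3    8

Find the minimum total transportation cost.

235

A cheapest plan:
  F1->Orem: 40 × 3 = 120
  F2->Vail: 25 × 3 = 75
  F2->Orem: 5 × 8 = 40
Total = 120 + 75 + 40 = 235.
(Supply check: F1 ships 40; F2 ships 30.)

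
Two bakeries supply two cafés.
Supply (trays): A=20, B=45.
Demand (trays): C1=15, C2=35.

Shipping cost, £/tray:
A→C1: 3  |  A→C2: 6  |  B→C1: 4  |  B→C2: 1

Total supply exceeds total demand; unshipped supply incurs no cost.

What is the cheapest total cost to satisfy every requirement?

80

Optimal allocation:
  A->C1: 15 × £3 = £45
  B->C2: 35 × £1 = £35
Total = 45 + 35 = £80.
(Supply check: A ships 15; B ships 35.)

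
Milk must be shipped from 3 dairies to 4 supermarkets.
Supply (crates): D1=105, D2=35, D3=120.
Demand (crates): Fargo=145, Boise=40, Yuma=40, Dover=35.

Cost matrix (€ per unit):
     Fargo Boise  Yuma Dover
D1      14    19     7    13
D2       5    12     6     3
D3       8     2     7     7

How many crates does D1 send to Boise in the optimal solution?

The minimum-cost plan:
  D1→Fargo: 65 × €14 = €910
  D1→Yuma: 40 × €7 = €280
  D2→Dover: 35 × €3 = €105
  D3→Fargo: 80 × €8 = €640
  D3→Boise: 40 × €2 = €80
Total cost = €2015.
The route D1→Boise is not used.

0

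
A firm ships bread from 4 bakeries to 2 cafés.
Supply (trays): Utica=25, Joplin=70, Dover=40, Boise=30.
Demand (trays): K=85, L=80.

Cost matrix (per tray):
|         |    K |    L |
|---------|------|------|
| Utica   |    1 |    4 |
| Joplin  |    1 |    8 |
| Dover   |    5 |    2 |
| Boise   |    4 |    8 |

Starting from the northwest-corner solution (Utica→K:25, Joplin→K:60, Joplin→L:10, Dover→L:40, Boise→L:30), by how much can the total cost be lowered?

55

Current plan cost = 25·1 + 60·1 + 10·8 + 40·2 + 30·8 = 485.
Optimal plan:
  Utica–L: 25 × 4 = 100
  Joplin–K: 70 × 1 = 70
  Dover–L: 40 × 2 = 80
  Boise–K: 15 × 4 = 60
  Boise–L: 15 × 8 = 120
Optimal cost = 430.
Saving = 485 − 430 = 55.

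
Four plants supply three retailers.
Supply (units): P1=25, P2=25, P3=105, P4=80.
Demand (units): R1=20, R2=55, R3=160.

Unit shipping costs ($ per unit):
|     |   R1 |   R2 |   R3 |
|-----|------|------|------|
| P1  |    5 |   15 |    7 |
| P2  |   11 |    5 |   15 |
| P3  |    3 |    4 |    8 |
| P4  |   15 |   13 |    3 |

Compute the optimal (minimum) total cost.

1160

A cheapest plan:
  P1→R3: 25 × $7 = $175
  P2→R2: 25 × $5 = $125
  P3→R1: 20 × $3 = $60
  P3→R2: 30 × $4 = $120
  P3→R3: 55 × $8 = $440
  P4→R3: 80 × $3 = $240
Total = 175 + 125 + 60 + 120 + 440 + 240 = $1160.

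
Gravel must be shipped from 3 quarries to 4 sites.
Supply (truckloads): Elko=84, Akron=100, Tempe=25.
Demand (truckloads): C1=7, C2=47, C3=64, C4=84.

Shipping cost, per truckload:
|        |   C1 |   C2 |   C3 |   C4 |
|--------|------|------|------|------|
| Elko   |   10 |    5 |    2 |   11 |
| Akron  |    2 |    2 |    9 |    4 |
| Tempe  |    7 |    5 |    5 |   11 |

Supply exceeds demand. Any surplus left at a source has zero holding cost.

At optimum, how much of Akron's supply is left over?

0

An optimal plan:
  Elko–C2: 20 × 5 = 100
  Elko–C3: 64 × 2 = 128
  Akron–C1: 7 × 2 = 14
  Akron–C2: 9 × 2 = 18
  Akron–C4: 84 × 4 = 336
  Tempe–C2: 18 × 5 = 90
Total cost = 686.
Akron ships 100 of its 100, leaving 0.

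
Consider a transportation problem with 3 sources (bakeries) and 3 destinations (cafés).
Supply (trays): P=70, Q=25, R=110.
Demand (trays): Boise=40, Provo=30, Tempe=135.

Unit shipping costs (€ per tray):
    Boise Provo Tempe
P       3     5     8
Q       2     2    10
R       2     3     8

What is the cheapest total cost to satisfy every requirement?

An optimal shipping plan:
  P→Tempe: 70 × €8 = €560
  Q→Provo: 25 × €2 = €50
  R→Boise: 40 × €2 = €80
  R→Provo: 5 × €3 = €15
  R→Tempe: 65 × €8 = €520
Total = 560 + 50 + 80 + 15 + 520 = €1225.

1225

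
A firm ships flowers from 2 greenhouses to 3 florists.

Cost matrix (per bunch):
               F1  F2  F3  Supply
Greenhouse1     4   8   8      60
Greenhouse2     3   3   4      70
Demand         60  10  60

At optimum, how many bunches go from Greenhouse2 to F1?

The minimum-cost plan:
  Greenhouse1→F1: 60 × 4 = 240
  Greenhouse2→F2: 10 × 3 = 30
  Greenhouse2→F3: 60 × 4 = 240
Total cost = 510.
The route Greenhouse2→F1 is not used.

0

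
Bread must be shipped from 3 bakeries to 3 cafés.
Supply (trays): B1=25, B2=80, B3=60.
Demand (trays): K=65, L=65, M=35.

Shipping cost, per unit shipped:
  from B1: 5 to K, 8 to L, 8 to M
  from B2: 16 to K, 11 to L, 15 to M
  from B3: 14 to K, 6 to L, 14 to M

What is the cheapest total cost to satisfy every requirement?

One minimum-cost allocation:
  B1–K: 25 × 5 = 125
  B2–K: 40 × 16 = 640
  B2–L: 5 × 11 = 55
  B2–M: 35 × 15 = 525
  B3–L: 60 × 6 = 360
Total = 125 + 640 + 55 + 525 + 360 = 1705.

1705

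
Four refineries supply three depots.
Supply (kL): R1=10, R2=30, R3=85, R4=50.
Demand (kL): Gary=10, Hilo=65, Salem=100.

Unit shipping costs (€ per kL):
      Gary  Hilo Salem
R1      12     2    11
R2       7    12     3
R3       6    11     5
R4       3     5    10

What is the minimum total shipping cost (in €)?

825

A cheapest plan:
  R1 to Hilo: 10 × €2 = €20
  R2 to Salem: 30 × €3 = €90
  R3 to Gary: 10 × €6 = €60
  R3 to Hilo: 5 × €11 = €55
  R3 to Salem: 70 × €5 = €350
  R4 to Hilo: 50 × €5 = €250
Total = 20 + 90 + 60 + 55 + 350 + 250 = €825.
(Supply check: R1 ships 10; R2 ships 30; R3 ships 85; R4 ships 50.)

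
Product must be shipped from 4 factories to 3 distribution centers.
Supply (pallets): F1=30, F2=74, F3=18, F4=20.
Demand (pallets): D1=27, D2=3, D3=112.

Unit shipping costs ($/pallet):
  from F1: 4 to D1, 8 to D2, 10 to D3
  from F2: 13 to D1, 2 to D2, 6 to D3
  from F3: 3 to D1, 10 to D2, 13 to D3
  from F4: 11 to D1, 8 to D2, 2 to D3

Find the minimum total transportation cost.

An optimal shipping plan:
  F1 to D1: 9 × $4 = $36
  F1 to D3: 21 × $10 = $210
  F2 to D2: 3 × $2 = $6
  F2 to D3: 71 × $6 = $426
  F3 to D1: 18 × $3 = $54
  F4 to D3: 20 × $2 = $40
Total = 36 + 210 + 6 + 426 + 54 + 40 = $772.
(Supply check: F1 ships 30; F2 ships 74; F3 ships 18; F4 ships 20.)

772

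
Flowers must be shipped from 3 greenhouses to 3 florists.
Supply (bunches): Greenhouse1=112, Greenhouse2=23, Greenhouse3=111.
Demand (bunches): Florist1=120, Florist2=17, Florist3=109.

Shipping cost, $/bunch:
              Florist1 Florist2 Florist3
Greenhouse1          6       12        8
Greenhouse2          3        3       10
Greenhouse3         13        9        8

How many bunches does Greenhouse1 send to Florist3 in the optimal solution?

0

The minimum-cost plan:
  Greenhouse1->Florist1: 112 × $6 = $672
  Greenhouse2->Florist1: 8 × $3 = $24
  Greenhouse2->Florist2: 15 × $3 = $45
  Greenhouse3->Florist2: 2 × $9 = $18
  Greenhouse3->Florist3: 109 × $8 = $872
Total cost = $1631.
The route Greenhouse1→Florist3 is not used.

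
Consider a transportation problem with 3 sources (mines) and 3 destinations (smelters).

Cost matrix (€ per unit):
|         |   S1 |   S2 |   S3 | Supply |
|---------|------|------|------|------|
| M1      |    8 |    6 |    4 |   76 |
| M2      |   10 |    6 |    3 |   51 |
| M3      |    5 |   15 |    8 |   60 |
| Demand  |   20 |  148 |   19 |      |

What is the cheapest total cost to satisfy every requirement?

Optimal allocation:
  M1->S2: 76 × €6 = €456
  M2->S2: 51 × €6 = €306
  M3->S1: 20 × €5 = €100
  M3->S2: 21 × €15 = €315
  M3->S3: 19 × €8 = €152
Total = 456 + 306 + 100 + 315 + 152 = €1329.

1329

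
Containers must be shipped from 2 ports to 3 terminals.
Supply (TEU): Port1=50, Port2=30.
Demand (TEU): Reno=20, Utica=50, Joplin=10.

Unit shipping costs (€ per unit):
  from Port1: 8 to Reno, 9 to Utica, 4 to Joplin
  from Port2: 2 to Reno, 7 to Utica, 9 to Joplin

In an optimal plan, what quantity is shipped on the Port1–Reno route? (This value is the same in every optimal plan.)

0

Optimal shipments:
  Port1–Utica: 40 × €9 = €360
  Port1–Joplin: 10 × €4 = €40
  Port2–Reno: 20 × €2 = €40
  Port2–Utica: 10 × €7 = €70
Total cost = €510.
The route Port1→Reno is not used.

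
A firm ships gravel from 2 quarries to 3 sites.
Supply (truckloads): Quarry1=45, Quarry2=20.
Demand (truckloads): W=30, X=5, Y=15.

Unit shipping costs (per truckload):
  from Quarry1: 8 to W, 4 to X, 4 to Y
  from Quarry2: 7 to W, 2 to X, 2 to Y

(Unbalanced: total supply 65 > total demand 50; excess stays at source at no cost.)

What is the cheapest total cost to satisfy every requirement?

280

One minimum-cost allocation:
  Quarry1 to W: 30 × 8 = 240
  Quarry2 to X: 5 × 2 = 10
  Quarry2 to Y: 15 × 2 = 30
Total = 240 + 10 + 30 = 280.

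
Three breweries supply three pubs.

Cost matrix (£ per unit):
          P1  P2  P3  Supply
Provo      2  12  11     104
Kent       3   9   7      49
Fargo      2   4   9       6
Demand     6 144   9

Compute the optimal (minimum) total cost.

1635

An optimal shipping plan:
  Provo–P1: 6 × £2 = £12
  Provo–P2: 98 × £12 = £1176
  Kent–P2: 40 × £9 = £360
  Kent–P3: 9 × £7 = £63
  Fargo–P2: 6 × £4 = £24
Total = 12 + 1176 + 360 + 63 + 24 = £1635.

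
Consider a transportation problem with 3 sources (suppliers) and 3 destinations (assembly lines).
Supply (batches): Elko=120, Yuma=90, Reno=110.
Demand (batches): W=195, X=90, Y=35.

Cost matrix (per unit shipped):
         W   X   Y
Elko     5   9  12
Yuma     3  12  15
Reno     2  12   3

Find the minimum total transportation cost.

Optimal allocation:
  Elko–W: 30 × 5 = 150
  Elko–X: 90 × 9 = 810
  Yuma–W: 90 × 3 = 270
  Reno–W: 75 × 2 = 150
  Reno–Y: 35 × 3 = 105
Total = 150 + 810 + 270 + 150 + 105 = 1485.

1485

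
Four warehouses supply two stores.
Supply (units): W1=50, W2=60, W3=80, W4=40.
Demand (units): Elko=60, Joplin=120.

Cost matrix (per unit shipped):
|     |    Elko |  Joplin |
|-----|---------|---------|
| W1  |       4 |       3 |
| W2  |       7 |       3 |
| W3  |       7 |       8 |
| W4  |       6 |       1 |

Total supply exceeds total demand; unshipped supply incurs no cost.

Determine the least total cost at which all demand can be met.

Optimal allocation:
  W1->Elko: 30 × 4 = 120
  W1->Joplin: 20 × 3 = 60
  W2->Joplin: 60 × 3 = 180
  W3->Elko: 30 × 7 = 210
  W4->Joplin: 40 × 1 = 40
Total = 120 + 60 + 180 + 210 + 40 = 610.

610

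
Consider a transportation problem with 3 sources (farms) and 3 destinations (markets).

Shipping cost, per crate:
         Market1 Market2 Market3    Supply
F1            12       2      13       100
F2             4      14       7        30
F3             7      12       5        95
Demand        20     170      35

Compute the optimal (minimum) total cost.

Optimal allocation:
  F1->Market2: 100 × 2 = 200
  F2->Market1: 20 × 4 = 80
  F2->Market3: 10 × 7 = 70
  F3->Market2: 70 × 12 = 840
  F3->Market3: 25 × 5 = 125
Total = 200 + 80 + 70 + 840 + 125 = 1315.
(Supply check: F1 ships 100; F2 ships 30; F3 ships 95.)

1315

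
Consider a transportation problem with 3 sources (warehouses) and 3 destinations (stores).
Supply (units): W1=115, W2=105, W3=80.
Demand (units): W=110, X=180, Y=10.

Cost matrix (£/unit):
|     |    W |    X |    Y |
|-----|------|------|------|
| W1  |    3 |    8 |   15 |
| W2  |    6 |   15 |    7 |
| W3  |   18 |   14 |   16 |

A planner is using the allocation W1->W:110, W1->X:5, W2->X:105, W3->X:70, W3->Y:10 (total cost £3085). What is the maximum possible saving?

Current plan cost = 110·3 + 5·8 + 105·15 + 70·14 + 10·16 = £3085.
Optimal plan:
  W1 to W: 15 × £3 = £45
  W1 to X: 100 × £8 = £800
  W2 to W: 95 × £6 = £570
  W2 to Y: 10 × £7 = £70
  W3 to X: 80 × £14 = £1120
Optimal cost = £2605.
Saving = 3085 − 2605 = £480.

480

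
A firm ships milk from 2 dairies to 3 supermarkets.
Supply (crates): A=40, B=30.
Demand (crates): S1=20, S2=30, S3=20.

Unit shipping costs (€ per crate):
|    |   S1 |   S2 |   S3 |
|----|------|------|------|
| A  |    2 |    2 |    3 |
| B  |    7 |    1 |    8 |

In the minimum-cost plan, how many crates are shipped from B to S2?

30

The minimum-cost plan:
  A–S1: 20 × €2 = €40
  A–S3: 20 × €3 = €60
  B–S2: 30 × €1 = €30
Total cost = €130.
So B→S2 carries 30 crates.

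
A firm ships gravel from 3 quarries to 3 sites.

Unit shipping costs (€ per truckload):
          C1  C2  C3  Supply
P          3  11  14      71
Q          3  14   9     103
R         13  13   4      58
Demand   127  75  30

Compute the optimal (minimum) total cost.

One minimum-cost allocation:
  P->C1: 24 × €3 = €72
  P->C2: 47 × €11 = €517
  Q->C1: 103 × €3 = €309
  R->C2: 28 × €13 = €364
  R->C3: 30 × €4 = €120
Total = 72 + 517 + 309 + 364 + 120 = €1382.
(Supply check: P ships 71; Q ships 103; R ships 58.)

1382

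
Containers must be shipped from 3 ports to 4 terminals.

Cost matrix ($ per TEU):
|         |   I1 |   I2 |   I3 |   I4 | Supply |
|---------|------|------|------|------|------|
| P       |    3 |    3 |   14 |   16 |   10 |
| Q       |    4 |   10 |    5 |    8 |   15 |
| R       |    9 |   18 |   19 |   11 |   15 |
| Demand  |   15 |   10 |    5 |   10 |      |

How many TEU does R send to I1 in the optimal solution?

Solving gives:
  P–I2: 10 × $3 = $30
  Q–I1: 10 × $4 = $40
  Q–I3: 5 × $5 = $25
  R–I1: 5 × $9 = $45
  R–I4: 10 × $11 = $110
Total cost = $250.
So R→I1 carries 5 TEU.

5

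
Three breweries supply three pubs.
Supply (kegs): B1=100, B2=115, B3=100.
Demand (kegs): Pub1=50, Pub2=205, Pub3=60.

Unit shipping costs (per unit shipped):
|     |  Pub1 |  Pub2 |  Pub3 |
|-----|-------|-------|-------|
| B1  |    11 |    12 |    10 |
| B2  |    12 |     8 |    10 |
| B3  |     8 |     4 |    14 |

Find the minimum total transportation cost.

2390

Optimal allocation:
  B1 to Pub1: 50 × 11 = 550
  B1 to Pub3: 50 × 10 = 500
  B2 to Pub2: 105 × 8 = 840
  B2 to Pub3: 10 × 10 = 100
  B3 to Pub2: 100 × 4 = 400
Total = 550 + 500 + 840 + 100 + 400 = 2390.
(Supply check: B1 ships 100; B2 ships 115; B3 ships 100.)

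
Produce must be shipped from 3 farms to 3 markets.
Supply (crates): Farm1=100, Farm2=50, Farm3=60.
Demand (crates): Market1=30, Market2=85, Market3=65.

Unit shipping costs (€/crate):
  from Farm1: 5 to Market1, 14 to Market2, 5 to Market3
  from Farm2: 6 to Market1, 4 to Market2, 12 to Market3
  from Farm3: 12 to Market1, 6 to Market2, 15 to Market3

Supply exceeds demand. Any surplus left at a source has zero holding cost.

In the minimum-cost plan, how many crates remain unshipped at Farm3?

Minimum-cost shipments:
  Farm1–Market1: 30 × €5 = €150
  Farm1–Market3: 65 × €5 = €325
  Farm2–Market2: 50 × €4 = €200
  Farm3–Market2: 35 × €6 = €210
Total cost = €885.
Farm3 ships 35 of its 60, leaving 25.

25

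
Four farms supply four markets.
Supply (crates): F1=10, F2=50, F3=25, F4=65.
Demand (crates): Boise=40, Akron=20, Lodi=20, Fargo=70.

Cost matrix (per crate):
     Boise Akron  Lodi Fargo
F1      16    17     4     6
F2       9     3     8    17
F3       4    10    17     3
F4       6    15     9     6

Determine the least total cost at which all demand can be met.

825

Optimal allocation:
  F1 to Lodi: 10 × 4 = 40
  F2 to Boise: 20 × 9 = 180
  F2 to Akron: 20 × 3 = 60
  F2 to Lodi: 10 × 8 = 80
  F3 to Fargo: 25 × 3 = 75
  F4 to Boise: 20 × 6 = 120
  F4 to Fargo: 45 × 6 = 270
Total = 40 + 180 + 60 + 80 + 75 + 120 + 270 = 825.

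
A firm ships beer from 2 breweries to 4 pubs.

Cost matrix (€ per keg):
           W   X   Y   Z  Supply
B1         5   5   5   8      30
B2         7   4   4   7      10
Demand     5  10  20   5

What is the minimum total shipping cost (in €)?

One minimum-cost allocation:
  B1->W: 5 × €5 = €25
  B1->X: 5 × €5 = €25
  B1->Y: 20 × €5 = €100
  B2->X: 5 × €4 = €20
  B2->Z: 5 × €7 = €35
Total = 25 + 25 + 100 + 20 + 35 = €205.

205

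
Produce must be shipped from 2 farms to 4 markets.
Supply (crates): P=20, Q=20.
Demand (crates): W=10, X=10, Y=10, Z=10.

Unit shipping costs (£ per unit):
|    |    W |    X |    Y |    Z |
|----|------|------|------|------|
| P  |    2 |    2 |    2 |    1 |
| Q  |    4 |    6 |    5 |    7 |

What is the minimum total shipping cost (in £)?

Optimal allocation:
  P–X: 10 × £2 = £20
  P–Z: 10 × £1 = £10
  Q–W: 10 × £4 = £40
  Q–Y: 10 × £5 = £50
Total = 20 + 10 + 40 + 50 = £120.
(Supply check: P ships 20; Q ships 20.)

120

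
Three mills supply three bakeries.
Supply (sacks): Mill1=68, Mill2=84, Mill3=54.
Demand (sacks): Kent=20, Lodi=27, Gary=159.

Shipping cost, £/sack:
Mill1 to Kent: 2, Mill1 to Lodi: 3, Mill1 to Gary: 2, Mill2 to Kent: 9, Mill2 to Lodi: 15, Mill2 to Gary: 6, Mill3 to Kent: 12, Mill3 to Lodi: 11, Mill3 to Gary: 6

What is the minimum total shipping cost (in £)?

A cheapest plan:
  Mill1→Kent: 20 sacks
  Mill1→Lodi: 27 sacks
  Mill1→Gary: 21 sacks
  Mill2→Gary: 84 sacks
  Mill3→Gary: 54 sacks
Total cost = £991.

991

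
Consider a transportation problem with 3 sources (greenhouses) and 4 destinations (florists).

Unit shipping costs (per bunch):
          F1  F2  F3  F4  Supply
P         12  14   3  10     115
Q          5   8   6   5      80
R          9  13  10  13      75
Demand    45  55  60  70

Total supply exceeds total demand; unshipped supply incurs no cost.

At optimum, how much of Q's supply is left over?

Minimum-cost shipments:
  P–F3: 60 bunches
  P–F4: 45 bunches
  Q–F2: 55 bunches
  Q–F4: 25 bunches
  R–F1: 45 bunches
Total cost = 1600.
Q ships 80 of its 80, leaving 0.

0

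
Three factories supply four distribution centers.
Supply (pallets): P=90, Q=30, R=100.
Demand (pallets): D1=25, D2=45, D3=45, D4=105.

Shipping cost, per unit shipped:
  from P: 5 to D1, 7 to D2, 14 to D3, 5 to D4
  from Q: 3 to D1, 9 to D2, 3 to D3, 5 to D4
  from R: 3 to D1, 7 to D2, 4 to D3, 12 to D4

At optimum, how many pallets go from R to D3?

30

The minimum-cost plan:
  P to D4: 90 × 5 = 450
  Q to D3: 15 × 3 = 45
  Q to D4: 15 × 5 = 75
  R to D1: 25 × 3 = 75
  R to D2: 45 × 7 = 315
  R to D3: 30 × 4 = 120
Total cost = 1080.
So R→D3 carries 30 pallets.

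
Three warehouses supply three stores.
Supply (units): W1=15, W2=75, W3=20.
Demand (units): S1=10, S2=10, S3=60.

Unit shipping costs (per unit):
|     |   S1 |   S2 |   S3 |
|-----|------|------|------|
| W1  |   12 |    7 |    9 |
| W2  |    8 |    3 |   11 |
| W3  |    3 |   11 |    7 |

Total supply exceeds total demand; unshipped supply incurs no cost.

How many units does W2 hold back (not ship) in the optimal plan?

30

An optimal plan:
  W1→S3: 15 × 9 = 135
  W2→S2: 10 × 3 = 30
  W2→S3: 35 × 11 = 385
  W3→S1: 10 × 3 = 30
  W3→S3: 10 × 7 = 70
Total cost = 650.
W2 ships 45 of its 75, leaving 30.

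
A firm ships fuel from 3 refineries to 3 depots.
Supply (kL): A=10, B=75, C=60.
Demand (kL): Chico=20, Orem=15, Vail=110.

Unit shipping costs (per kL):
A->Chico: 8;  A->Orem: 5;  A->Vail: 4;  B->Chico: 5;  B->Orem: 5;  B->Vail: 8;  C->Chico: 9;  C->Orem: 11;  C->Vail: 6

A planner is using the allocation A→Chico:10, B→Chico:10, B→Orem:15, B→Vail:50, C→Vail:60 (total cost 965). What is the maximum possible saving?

70

Current plan cost = 10·8 + 10·5 + 15·5 + 50·8 + 60·6 = 965.
Optimal plan:
  A→Vail: 10 kL
  B→Chico: 20 kL
  B→Orem: 15 kL
  B→Vail: 40 kL
  C→Vail: 60 kL
Optimal cost = 895.
Saving = 965 − 895 = 70.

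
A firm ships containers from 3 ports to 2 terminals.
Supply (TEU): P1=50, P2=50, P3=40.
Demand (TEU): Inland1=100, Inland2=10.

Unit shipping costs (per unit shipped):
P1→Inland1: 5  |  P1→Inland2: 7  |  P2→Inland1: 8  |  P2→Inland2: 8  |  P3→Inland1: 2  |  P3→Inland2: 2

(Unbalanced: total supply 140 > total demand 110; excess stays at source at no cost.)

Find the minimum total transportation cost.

A cheapest plan:
  P1->Inland1: 50 × 5 = 250
  P2->Inland1: 20 × 8 = 160
  P3->Inland1: 30 × 2 = 60
  P3->Inland2: 10 × 2 = 20
Total = 250 + 160 + 60 + 20 = 490.
(Supply check: P1 ships 50; P2 ships 20; P3 ships 40.)

490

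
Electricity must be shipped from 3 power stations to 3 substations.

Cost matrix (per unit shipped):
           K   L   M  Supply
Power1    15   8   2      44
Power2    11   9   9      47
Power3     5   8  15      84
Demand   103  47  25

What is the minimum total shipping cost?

1083

One minimum-cost allocation:
  Power1->L: 19 × 8 = 152
  Power1->M: 25 × 2 = 50
  Power2->K: 19 × 11 = 209
  Power2->L: 28 × 9 = 252
  Power3->K: 84 × 5 = 420
Total = 152 + 50 + 209 + 252 + 420 = 1083.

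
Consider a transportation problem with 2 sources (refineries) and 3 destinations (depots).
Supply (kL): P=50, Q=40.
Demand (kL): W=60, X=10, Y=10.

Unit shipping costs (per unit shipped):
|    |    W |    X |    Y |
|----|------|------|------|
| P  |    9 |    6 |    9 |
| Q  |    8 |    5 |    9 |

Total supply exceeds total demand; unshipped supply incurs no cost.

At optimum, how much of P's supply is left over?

10

Minimum-cost shipments:
  P→W: 20 kL
  P→X: 10 kL
  P→Y: 10 kL
  Q→W: 40 kL
Total cost = 650.
P ships 40 of its 50, leaving 10.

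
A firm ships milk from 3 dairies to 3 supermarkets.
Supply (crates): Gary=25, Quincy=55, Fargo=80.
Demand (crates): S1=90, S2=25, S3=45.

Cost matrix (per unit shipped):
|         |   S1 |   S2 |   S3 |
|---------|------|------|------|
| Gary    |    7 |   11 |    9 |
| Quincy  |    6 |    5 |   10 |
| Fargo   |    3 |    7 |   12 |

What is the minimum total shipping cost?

850

An optimal shipping plan:
  Gary to S3: 25 × 9 = 225
  Quincy to S1: 10 × 6 = 60
  Quincy to S2: 25 × 5 = 125
  Quincy to S3: 20 × 10 = 200
  Fargo to S1: 80 × 3 = 240
Total = 225 + 60 + 125 + 200 + 240 = 850.
(Supply check: Gary ships 25; Quincy ships 55; Fargo ships 80.)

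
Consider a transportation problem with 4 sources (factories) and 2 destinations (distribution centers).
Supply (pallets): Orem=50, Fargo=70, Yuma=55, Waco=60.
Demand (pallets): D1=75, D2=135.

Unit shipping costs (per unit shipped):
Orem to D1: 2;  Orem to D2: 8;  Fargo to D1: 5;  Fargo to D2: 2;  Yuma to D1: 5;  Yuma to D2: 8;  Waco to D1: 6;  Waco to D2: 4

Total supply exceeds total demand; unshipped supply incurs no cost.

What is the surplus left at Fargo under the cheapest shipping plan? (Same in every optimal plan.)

Minimum-cost shipments:
  Orem->D1: 50 × 2 = 100
  Fargo->D2: 70 × 2 = 140
  Yuma->D1: 25 × 5 = 125
  Yuma->D2: 5 × 8 = 40
  Waco->D2: 60 × 4 = 240
Total cost = 645.
Fargo ships 70 of its 70, leaving 0.

0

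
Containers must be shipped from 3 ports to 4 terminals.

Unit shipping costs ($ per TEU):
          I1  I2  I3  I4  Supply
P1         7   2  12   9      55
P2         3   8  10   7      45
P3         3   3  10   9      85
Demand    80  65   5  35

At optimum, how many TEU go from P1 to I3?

The minimum-cost plan:
  P1→I2: 55 × $2 = $110
  P2→I1: 5 × $3 = $15
  P2→I3: 5 × $10 = $50
  P2→I4: 35 × $7 = $245
  P3→I1: 75 × $3 = $225
  P3→I2: 10 × $3 = $30
Total cost = $675.
The route P1→I3 is not used.

0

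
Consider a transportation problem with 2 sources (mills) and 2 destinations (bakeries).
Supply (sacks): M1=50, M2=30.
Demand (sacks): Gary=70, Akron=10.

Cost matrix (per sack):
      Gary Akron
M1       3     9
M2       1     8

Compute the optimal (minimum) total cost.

An optimal shipping plan:
  M1->Gary: 40 × 3 = 120
  M1->Akron: 10 × 9 = 90
  M2->Gary: 30 × 1 = 30
Total = 120 + 90 + 30 = 240.
(Supply check: M1 ships 50; M2 ships 30.)

240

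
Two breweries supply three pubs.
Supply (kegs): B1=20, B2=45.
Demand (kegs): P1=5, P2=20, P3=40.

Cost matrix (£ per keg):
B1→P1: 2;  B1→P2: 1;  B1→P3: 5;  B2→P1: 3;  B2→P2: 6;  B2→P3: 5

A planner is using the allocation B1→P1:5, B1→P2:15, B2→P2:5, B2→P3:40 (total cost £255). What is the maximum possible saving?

20

Current plan cost = 5·2 + 15·1 + 5·6 + 40·5 = £255.
Optimal plan:
  B1 to P2: 20 kegs
  B2 to P1: 5 kegs
  B2 to P3: 40 kegs
Optimal cost = £235.
Saving = 255 − 235 = £20.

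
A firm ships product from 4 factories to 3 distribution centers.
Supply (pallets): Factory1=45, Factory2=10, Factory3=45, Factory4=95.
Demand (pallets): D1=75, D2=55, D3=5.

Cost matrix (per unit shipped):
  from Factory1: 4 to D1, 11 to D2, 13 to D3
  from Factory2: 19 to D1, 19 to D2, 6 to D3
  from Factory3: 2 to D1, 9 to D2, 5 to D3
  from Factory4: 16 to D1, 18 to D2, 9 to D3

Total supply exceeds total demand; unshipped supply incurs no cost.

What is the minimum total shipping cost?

A cheapest plan:
  Factory1 to D1: 30 × 4 = 120
  Factory1 to D2: 15 × 11 = 165
  Factory2 to D3: 5 × 6 = 30
  Factory3 to D1: 45 × 2 = 90
  Factory4 to D2: 40 × 18 = 720
Total = 120 + 165 + 30 + 90 + 720 = 1125.
(Supply check: Factory1 ships 45; Factory2 ships 5; Factory3 ships 45; Factory4 ships 40.)

1125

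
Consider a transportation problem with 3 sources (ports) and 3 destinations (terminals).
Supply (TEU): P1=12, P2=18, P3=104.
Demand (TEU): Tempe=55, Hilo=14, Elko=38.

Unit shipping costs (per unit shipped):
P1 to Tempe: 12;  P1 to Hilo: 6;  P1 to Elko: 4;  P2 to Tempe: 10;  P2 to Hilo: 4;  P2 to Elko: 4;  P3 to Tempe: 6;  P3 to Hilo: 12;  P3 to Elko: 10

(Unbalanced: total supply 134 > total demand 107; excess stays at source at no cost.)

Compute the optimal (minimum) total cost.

670

Optimal allocation:
  P1→Elko: 12 TEU
  P2→Hilo: 14 TEU
  P2→Elko: 4 TEU
  P3→Tempe: 55 TEU
  P3→Elko: 22 TEU
Total cost = 670.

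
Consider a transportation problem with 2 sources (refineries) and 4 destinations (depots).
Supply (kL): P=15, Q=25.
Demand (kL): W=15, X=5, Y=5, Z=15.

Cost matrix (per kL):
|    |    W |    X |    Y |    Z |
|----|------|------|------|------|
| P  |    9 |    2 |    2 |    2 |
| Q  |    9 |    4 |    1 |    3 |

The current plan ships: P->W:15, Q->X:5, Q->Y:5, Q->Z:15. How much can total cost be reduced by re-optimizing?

Current plan cost = 15·9 + 5·4 + 5·1 + 15·3 = 205.
Optimal plan:
  P to X: 5 × 2 = 10
  P to Z: 10 × 2 = 20
  Q to W: 15 × 9 = 135
  Q to Y: 5 × 1 = 5
  Q to Z: 5 × 3 = 15
Optimal cost = 185.
Saving = 205 − 185 = 20.

20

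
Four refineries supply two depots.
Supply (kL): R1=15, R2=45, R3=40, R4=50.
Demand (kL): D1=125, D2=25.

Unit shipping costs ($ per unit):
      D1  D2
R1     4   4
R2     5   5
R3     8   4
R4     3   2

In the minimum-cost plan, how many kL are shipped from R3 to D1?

15

Optimal shipments:
  R1->D1: 15 kL
  R2->D1: 45 kL
  R3->D1: 15 kL
  R3->D2: 25 kL
  R4->D1: 50 kL
Total cost = $655.
So R3→D1 carries 15 kL.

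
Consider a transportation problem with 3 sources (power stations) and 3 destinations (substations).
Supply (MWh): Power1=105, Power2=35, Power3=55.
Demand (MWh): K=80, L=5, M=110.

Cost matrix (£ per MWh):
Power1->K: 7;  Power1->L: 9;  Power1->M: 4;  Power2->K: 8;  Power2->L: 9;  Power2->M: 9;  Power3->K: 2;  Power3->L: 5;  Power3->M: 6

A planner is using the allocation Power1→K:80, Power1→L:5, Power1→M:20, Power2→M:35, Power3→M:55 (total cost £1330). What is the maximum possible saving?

Current plan cost = 80·7 + 5·9 + 20·4 + 35·9 + 55·6 = £1330.
Optimal plan:
  Power1 to M: 105 × £4 = £420
  Power2 to K: 25 × £8 = £200
  Power2 to L: 5 × £9 = £45
  Power2 to M: 5 × £9 = £45
  Power3 to K: 55 × £2 = £110
Optimal cost = £820.
Saving = 1330 − 820 = £510.

510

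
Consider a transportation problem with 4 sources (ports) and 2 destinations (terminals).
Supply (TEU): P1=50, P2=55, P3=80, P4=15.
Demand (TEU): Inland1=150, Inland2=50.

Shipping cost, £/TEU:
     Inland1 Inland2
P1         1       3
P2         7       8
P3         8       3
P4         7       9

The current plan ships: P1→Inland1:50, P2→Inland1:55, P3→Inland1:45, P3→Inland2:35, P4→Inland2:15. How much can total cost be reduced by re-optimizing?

Current plan cost = 50·1 + 55·7 + 45·8 + 35·3 + 15·9 = £1035.
Optimal plan:
  P1–Inland1: 50 × £1 = £50
  P2–Inland1: 55 × £7 = £385
  P3–Inland1: 30 × £8 = £240
  P3–Inland2: 50 × £3 = £150
  P4–Inland1: 15 × £7 = £105
Optimal cost = £930.
Saving = 1035 − 930 = £105.

105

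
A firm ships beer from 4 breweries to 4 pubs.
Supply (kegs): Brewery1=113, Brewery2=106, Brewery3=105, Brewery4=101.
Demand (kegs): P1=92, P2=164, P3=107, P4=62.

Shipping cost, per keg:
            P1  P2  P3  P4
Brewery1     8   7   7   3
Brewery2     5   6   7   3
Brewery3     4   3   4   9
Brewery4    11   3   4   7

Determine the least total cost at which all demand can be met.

1761

Optimal allocation:
  Brewery1->P3: 51 kegs
  Brewery1->P4: 62 kegs
  Brewery2->P1: 92 kegs
  Brewery2->P2: 14 kegs
  Brewery3->P2: 49 kegs
  Brewery3->P3: 56 kegs
  Brewery4->P2: 101 kegs
Total cost = 1761.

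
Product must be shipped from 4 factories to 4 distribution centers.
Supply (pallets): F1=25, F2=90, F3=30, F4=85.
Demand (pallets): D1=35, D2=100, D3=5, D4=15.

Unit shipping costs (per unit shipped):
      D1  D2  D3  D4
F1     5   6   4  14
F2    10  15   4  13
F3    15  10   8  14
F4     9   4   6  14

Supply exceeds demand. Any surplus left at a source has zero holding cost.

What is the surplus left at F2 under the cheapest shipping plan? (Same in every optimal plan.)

60

An optimal plan:
  F1→D1: 25 × 5 = 125
  F2→D1: 10 × 10 = 100
  F2→D3: 5 × 4 = 20
  F2→D4: 15 × 13 = 195
  F3→D2: 15 × 10 = 150
  F4→D2: 85 × 4 = 340
Total cost = 930.
F2 ships 30 of its 90, leaving 60.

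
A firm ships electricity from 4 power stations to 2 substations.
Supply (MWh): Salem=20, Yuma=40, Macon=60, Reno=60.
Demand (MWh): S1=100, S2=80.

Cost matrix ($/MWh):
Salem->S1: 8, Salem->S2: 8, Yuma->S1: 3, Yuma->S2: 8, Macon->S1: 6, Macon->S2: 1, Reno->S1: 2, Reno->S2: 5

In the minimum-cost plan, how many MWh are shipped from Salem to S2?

Optimal shipments:
  Salem–S2: 20 × $8 = $160
  Yuma–S1: 40 × $3 = $120
  Macon–S2: 60 × $1 = $60
  Reno–S1: 60 × $2 = $120
Total cost = $460.
So Salem→S2 carries 20 MWh.

20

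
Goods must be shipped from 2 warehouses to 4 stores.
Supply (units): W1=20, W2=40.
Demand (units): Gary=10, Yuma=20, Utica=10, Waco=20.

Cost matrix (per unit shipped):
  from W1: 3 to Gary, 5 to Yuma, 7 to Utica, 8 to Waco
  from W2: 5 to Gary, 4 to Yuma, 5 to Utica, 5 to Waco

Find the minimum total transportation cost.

A cheapest plan:
  W1 to Gary: 10 units
  W1 to Yuma: 10 units
  W2 to Yuma: 10 units
  W2 to Utica: 10 units
  W2 to Waco: 20 units
Total cost = 270.
(Supply check: W1 ships 20; W2 ships 40.)

270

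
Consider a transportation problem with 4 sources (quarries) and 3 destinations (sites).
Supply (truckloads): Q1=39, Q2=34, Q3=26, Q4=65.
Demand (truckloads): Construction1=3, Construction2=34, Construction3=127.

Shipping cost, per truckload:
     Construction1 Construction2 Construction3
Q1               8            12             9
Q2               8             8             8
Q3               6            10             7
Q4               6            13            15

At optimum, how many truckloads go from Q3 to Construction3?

26

The minimum-cost plan:
  Q1→Construction3: 39 × 9 = 351
  Q2→Construction3: 34 × 8 = 272
  Q3→Construction3: 26 × 7 = 182
  Q4→Construction1: 3 × 6 = 18
  Q4→Construction2: 34 × 13 = 442
  Q4→Construction3: 28 × 15 = 420
Total cost = 1685.
So Q3→Construction3 carries 26 truckloads.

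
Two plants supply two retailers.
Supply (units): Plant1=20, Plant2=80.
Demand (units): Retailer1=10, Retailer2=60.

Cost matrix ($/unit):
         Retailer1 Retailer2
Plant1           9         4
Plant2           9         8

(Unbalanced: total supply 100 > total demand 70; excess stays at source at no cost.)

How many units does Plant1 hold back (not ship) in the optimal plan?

0

An optimal plan:
  Plant1->Retailer2: 20 units
  Plant2->Retailer1: 10 units
  Plant2->Retailer2: 40 units
Total cost = $490.
Plant1 ships 20 of its 20, leaving 0.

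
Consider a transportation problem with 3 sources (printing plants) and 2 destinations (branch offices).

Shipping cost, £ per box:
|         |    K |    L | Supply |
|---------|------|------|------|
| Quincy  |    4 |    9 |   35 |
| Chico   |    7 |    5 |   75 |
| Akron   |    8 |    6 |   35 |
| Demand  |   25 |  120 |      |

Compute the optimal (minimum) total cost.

775

A cheapest plan:
  Quincy->K: 25 × £4 = £100
  Quincy->L: 10 × £9 = £90
  Chico->L: 75 × £5 = £375
  Akron->L: 35 × £6 = £210
Total = 100 + 90 + 375 + 210 = £775.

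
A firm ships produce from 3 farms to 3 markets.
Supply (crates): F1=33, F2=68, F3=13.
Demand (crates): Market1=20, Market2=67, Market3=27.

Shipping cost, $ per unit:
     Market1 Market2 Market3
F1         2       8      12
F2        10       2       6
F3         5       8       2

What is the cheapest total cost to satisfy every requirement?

362

A cheapest plan:
  F1->Market1: 20 crates
  F1->Market3: 13 crates
  F2->Market2: 67 crates
  F2->Market3: 1 crates
  F3->Market3: 13 crates
Total cost = $362.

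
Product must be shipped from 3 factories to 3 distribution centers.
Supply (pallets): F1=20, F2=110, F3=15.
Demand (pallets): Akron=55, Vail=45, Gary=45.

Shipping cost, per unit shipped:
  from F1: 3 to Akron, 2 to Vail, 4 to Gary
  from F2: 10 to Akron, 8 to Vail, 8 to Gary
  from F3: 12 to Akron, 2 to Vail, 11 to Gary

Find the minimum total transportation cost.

An optimal shipping plan:
  F1->Akron: 20 × 3 = 60
  F2->Akron: 35 × 10 = 350
  F2->Vail: 30 × 8 = 240
  F2->Gary: 45 × 8 = 360
  F3->Vail: 15 × 2 = 30
Total = 60 + 350 + 240 + 360 + 30 = 1040.
(Supply check: F1 ships 20; F2 ships 110; F3 ships 15.)

1040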